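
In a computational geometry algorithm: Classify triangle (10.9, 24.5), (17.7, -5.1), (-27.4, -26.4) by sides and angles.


Side lengths squared: AB^2=922.4, BC^2=2487.7, CA^2=4057.7
Sorted: [922.4, 2487.7, 4057.7]
By sides: Scalene, By angles: Obtuse

Scalene, Obtuse


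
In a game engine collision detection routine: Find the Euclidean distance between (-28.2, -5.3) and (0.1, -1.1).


dx=28.3, dy=4.2
d^2 = 28.3^2 + 4.2^2 = 818.53
d = sqrt(818.53) = 28.61

28.61


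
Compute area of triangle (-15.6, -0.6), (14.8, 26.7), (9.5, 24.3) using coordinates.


Area = |x_A(y_B-y_C) + x_B(y_C-y_A) + x_C(y_A-y_B)|/2
= |(-37.44) + 368.52 + (-259.35)|/2
= 71.73/2 = 35.865

35.865


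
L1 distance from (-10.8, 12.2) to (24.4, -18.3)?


|(-10.8)-24.4| + |12.2-(-18.3)| = 35.2 + 30.5 = 65.7

65.7


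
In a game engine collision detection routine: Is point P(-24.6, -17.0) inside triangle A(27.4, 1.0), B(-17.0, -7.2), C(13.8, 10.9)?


Cross products: AB x AP = 372.8, BC x BP = -164.28, CA x CP = -759.6
All same sign? no

No, outside


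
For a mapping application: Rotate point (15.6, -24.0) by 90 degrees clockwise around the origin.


90° CW: (x,y) -> (y, -x)
(15.6,-24) -> (-24, -15.6)

(-24, -15.6)


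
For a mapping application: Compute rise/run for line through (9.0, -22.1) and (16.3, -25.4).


slope = (y2-y1)/(x2-x1) = ((-25.4)-(-22.1))/(16.3-9) = (-3.3)/7.3 = -0.4521

-0.4521


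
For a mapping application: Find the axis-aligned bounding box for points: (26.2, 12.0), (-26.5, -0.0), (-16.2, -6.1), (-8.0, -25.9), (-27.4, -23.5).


x range: [-27.4, 26.2]
y range: [-25.9, 12]
Bounding box: (-27.4,-25.9) to (26.2,12)

(-27.4,-25.9) to (26.2,12)


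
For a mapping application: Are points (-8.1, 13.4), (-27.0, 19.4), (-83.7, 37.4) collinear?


Cross product: ((-27)-(-8.1))*(37.4-13.4) - (19.4-13.4)*((-83.7)-(-8.1))
= 0

Yes, collinear


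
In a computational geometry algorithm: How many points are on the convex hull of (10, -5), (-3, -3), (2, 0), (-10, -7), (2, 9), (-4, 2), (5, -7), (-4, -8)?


Convex hull vertices (CCW): (-10, -7), (-4, -8), (5, -7), (10, -5), (2, 9), (-4, 2)
Count = 6

6


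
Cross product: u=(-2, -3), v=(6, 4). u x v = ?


u x v = u_x*v_y - u_y*v_x = (-2)*4 - (-3)*6
= (-8) - (-18) = 10

10


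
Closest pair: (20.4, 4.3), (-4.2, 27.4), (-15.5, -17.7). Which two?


d(P0,P1) = 33.7457, d(P0,P2) = 42.1048, d(P1,P2) = 46.4941
Closest: P0 and P1

Closest pair: (20.4, 4.3) and (-4.2, 27.4), distance = 33.7457


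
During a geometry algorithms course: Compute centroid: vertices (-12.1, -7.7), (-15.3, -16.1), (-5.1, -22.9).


Centroid = ((x_A+x_B+x_C)/3, (y_A+y_B+y_C)/3)
= (((-12.1)+(-15.3)+(-5.1))/3, ((-7.7)+(-16.1)+(-22.9))/3)
= (-10.8333, -15.5667)

(-10.8333, -15.5667)


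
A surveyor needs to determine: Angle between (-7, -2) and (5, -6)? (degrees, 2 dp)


u.v = -23, |u| = sqrt(53) = 7.2801, |v| = sqrt(61) = 7.8102
cos(theta) = u.v/(|u||v|) = -23/sqrt(3233) = -0.404506
theta = acos(-0.404506) = 113.86 degrees

113.86 degrees


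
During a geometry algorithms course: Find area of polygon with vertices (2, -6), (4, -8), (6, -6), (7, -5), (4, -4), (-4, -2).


Shoelace sum: (2*(-8) - 4*(-6)) + (4*(-6) - 6*(-8)) + (6*(-5) - 7*(-6)) + (7*(-4) - 4*(-5)) + (4*(-2) - (-4)*(-4)) + ((-4)*(-6) - 2*(-2))
= 40
Area = |40|/2 = 20

20


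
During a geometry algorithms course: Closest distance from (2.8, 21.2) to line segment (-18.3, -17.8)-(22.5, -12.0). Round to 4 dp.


Project P onto AB: t = 0.6401 (clamped to [0,1])
Closest point on segment: (7.8163, -14.0874)
Distance: 35.6422

35.6422


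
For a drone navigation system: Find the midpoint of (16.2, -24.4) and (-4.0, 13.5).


M = ((16.2+(-4))/2, ((-24.4)+13.5)/2)
= (6.1, -5.45)

(6.1, -5.45)


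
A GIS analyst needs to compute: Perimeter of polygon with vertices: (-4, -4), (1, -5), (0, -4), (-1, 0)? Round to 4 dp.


Sides: (-4, -4)->(1, -5): sqrt(26) = 5.09902, (1, -5)->(0, -4): sqrt(2) = 1.414214, (0, -4)->(-1, 0): sqrt(17) = 4.123106, (-1, 0)->(-4, -4): sqrt(25) = 5
Sum = 15.63634
Perimeter = 15.6363

15.6363


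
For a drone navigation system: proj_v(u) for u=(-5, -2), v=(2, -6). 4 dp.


u.v = 2, |v| = sqrt(40) = 6.3246
Scalar projection = u.v / |v| = 2 / sqrt(40) = 0.3162

0.3162


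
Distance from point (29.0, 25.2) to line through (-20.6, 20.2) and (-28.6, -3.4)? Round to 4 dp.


|cross product| = 1130.56
|line direction| = sqrt(620.96) = 24.9191
Distance = 1130.56/sqrt(620.96) = 45.3693

45.3693


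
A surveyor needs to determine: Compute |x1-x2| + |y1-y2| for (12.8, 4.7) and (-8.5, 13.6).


|12.8-(-8.5)| + |4.7-13.6| = 21.3 + 8.9 = 30.2

30.2


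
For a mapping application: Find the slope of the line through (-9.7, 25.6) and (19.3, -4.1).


slope = (y2-y1)/(x2-x1) = ((-4.1)-25.6)/(19.3-(-9.7)) = (-29.7)/29 = -1.0241

-1.0241


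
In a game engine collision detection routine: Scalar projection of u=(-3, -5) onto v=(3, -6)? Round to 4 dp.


u.v = 21, |v| = sqrt(45) = 6.7082
Scalar projection = u.v / |v| = 21 / sqrt(45) = 3.1305

3.1305


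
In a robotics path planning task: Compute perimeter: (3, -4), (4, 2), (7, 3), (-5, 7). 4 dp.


Sides: (3, -4)->(4, 2): sqrt(37) = 6.082763, (4, 2)->(7, 3): sqrt(10) = 3.162278, (7, 3)->(-5, 7): sqrt(160) = 12.649111, (-5, 7)->(3, -4): sqrt(185) = 13.601471
Sum = 35.495623
Perimeter = 35.4956

35.4956


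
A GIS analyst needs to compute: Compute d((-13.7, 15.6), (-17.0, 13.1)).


dx=-3.3, dy=-2.5
d^2 = (-3.3)^2 + (-2.5)^2 = 17.14
d = sqrt(17.14) = 4.14

4.14


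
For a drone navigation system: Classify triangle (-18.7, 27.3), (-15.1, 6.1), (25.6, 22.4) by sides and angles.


Side lengths squared: AB^2=462.4, BC^2=1922.18, CA^2=1986.5
Sorted: [462.4, 1922.18, 1986.5]
By sides: Scalene, By angles: Acute

Scalene, Acute


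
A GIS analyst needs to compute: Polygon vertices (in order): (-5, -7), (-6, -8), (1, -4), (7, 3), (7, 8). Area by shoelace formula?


Shoelace sum: ((-5)*(-8) - (-6)*(-7)) + ((-6)*(-4) - 1*(-8)) + (1*3 - 7*(-4)) + (7*8 - 7*3) + (7*(-7) - (-5)*8)
= 87
Area = |87|/2 = 43.5

43.5


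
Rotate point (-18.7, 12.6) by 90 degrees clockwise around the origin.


90° CW: (x,y) -> (y, -x)
(-18.7,12.6) -> (12.6, 18.7)

(12.6, 18.7)


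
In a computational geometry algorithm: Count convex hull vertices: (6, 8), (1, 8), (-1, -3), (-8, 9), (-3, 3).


Convex hull vertices (CCW): (-8, 9), (-1, -3), (6, 8)
Count = 3

3


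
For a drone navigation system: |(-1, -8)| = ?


|u| = sqrt((-1)^2 + (-8)^2) = sqrt(65) = 8.0623

8.0623


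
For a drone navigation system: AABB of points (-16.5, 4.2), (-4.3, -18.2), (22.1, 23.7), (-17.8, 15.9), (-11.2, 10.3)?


x range: [-17.8, 22.1]
y range: [-18.2, 23.7]
Bounding box: (-17.8,-18.2) to (22.1,23.7)

(-17.8,-18.2) to (22.1,23.7)


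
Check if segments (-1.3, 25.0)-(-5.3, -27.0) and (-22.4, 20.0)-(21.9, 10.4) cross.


Cross products: d1=424.06, d2=-1917.94, d3=-1077.2, d4=1264.8
d1*d2 < 0 and d3*d4 < 0? yes

Yes, they intersect


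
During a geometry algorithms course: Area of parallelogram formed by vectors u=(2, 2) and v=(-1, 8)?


|u x v| = |2*8 - 2*(-1)|
= |16 - (-2)| = 18

18


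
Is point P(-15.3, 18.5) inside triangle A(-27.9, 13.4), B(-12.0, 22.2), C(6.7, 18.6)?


Cross products: AB x AP = -29.79, BC x BP = -81.07, CA x CP = -110.94
All same sign? yes

Yes, inside


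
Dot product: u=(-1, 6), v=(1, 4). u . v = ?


u . v = u_x*v_x + u_y*v_y = (-1)*1 + 6*4
= (-1) + 24 = 23

23


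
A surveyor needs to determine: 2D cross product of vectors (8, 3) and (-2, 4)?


u x v = u_x*v_y - u_y*v_x = 8*4 - 3*(-2)
= 32 - (-6) = 38

38


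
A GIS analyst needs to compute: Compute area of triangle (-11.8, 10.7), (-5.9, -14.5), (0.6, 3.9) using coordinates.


Area = |x_A(y_B-y_C) + x_B(y_C-y_A) + x_C(y_A-y_B)|/2
= |217.12 + 40.12 + 15.12|/2
= 272.36/2 = 136.18

136.18


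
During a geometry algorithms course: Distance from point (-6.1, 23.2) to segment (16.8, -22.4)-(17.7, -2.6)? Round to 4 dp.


Project P onto AB: t = 1 (clamped to [0,1])
Closest point on segment: (17.7, -2.6)
Distance: 35.101

35.101


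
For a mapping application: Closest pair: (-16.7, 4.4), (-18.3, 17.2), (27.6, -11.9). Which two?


d(P0,P1) = 12.8996, d(P0,P2) = 47.2036, d(P1,P2) = 54.3472
Closest: P0 and P1

Closest pair: (-16.7, 4.4) and (-18.3, 17.2), distance = 12.8996


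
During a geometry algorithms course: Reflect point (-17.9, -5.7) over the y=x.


Reflection over y=x: (x,y) -> (y,x)
(-17.9, -5.7) -> (-5.7, -17.9)

(-5.7, -17.9)


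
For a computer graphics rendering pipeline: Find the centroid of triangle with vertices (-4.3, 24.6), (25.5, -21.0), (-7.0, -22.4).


Centroid = ((x_A+x_B+x_C)/3, (y_A+y_B+y_C)/3)
= (((-4.3)+25.5+(-7))/3, (24.6+(-21)+(-22.4))/3)
= (4.7333, -6.2667)

(4.7333, -6.2667)


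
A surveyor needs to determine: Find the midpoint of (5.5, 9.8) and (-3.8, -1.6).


M = ((5.5+(-3.8))/2, (9.8+(-1.6))/2)
= (0.85, 4.1)

(0.85, 4.1)


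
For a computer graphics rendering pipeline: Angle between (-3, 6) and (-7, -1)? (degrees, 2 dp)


u.v = 15, |u| = sqrt(45) = 6.7082, |v| = sqrt(50) = 7.0711
cos(theta) = u.v/(|u||v|) = 15/sqrt(2250) = 0.316228
theta = acos(0.316228) = 71.57 degrees

71.57 degrees


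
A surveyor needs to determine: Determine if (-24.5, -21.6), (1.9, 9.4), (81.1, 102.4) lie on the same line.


Cross product: (1.9-(-24.5))*(102.4-(-21.6)) - (9.4-(-21.6))*(81.1-(-24.5))
= 0

Yes, collinear


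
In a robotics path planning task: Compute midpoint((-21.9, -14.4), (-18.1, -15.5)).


M = (((-21.9)+(-18.1))/2, ((-14.4)+(-15.5))/2)
= (-20, -14.95)

(-20, -14.95)


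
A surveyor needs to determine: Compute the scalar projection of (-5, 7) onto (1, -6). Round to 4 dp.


u.v = -47, |v| = sqrt(37) = 6.0828
Scalar projection = u.v / |v| = -47 / sqrt(37) = -7.7268

-7.7268


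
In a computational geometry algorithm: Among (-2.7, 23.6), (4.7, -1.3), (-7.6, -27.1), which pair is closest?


d(P0,P1) = 25.9763, d(P0,P2) = 50.9362, d(P1,P2) = 28.582
Closest: P0 and P1

Closest pair: (-2.7, 23.6) and (4.7, -1.3), distance = 25.9763


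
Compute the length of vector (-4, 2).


|u| = sqrt((-4)^2 + 2^2) = sqrt(20) = 4.4721

4.4721


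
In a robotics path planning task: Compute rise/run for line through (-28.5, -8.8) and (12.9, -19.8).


slope = (y2-y1)/(x2-x1) = ((-19.8)-(-8.8))/(12.9-(-28.5)) = (-11)/41.4 = -0.2657

-0.2657


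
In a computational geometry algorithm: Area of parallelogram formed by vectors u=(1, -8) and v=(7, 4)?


|u x v| = |1*4 - (-8)*7|
= |4 - (-56)| = 60

60


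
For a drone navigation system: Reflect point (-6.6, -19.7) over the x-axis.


Reflection over x-axis: (x,y) -> (x,-y)
(-6.6, -19.7) -> (-6.6, 19.7)

(-6.6, 19.7)


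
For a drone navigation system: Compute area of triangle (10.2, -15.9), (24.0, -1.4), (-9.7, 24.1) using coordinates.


Area = |x_A(y_B-y_C) + x_B(y_C-y_A) + x_C(y_A-y_B)|/2
= |(-260.1) + 960 + 140.65|/2
= 840.55/2 = 420.275

420.275


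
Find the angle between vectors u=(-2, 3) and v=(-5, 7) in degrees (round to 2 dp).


u.v = 31, |u| = sqrt(13) = 3.6056, |v| = sqrt(74) = 8.6023
cos(theta) = u.v/(|u||v|) = 31/sqrt(962) = 0.99948
theta = acos(0.99948) = 1.85 degrees

1.85 degrees


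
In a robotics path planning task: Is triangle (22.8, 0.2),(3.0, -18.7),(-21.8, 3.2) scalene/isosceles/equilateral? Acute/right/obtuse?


Side lengths squared: AB^2=749.25, BC^2=1094.65, CA^2=1998.16
Sorted: [749.25, 1094.65, 1998.16]
By sides: Scalene, By angles: Obtuse

Scalene, Obtuse


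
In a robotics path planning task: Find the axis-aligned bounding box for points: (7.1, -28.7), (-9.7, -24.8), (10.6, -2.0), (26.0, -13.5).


x range: [-9.7, 26]
y range: [-28.7, -2]
Bounding box: (-9.7,-28.7) to (26,-2)

(-9.7,-28.7) to (26,-2)


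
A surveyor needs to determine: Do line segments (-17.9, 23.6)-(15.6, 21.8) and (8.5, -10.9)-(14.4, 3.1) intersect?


Cross products: d1=573.15, d2=93.53, d3=-1108.23, d4=-628.61
d1*d2 < 0 and d3*d4 < 0? no

No, they don't intersect


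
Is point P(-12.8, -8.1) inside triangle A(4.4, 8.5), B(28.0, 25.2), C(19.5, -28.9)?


Cross products: AB x AP = -104.52, BC x BP = -1924.23, CA x CP = 893.94
All same sign? no

No, outside


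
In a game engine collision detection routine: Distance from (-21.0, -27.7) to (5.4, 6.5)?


dx=26.4, dy=34.2
d^2 = 26.4^2 + 34.2^2 = 1866.6
d = sqrt(1866.6) = 43.2042

43.2042


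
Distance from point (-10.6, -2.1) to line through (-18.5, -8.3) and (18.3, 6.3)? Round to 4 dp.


|cross product| = 112.82
|line direction| = sqrt(1567.4) = 39.5904
Distance = 112.82/sqrt(1567.4) = 2.8497

2.8497


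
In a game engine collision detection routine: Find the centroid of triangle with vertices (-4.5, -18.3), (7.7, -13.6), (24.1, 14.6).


Centroid = ((x_A+x_B+x_C)/3, (y_A+y_B+y_C)/3)
= (((-4.5)+7.7+24.1)/3, ((-18.3)+(-13.6)+14.6)/3)
= (9.1, -5.7667)

(9.1, -5.7667)


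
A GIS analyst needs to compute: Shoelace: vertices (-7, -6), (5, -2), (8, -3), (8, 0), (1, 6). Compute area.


Shoelace sum: ((-7)*(-2) - 5*(-6)) + (5*(-3) - 8*(-2)) + (8*0 - 8*(-3)) + (8*6 - 1*0) + (1*(-6) - (-7)*6)
= 153
Area = |153|/2 = 76.5

76.5


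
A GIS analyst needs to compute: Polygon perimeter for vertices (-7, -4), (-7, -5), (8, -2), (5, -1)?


Sides: (-7, -4)->(-7, -5): sqrt(1) = 1, (-7, -5)->(8, -2): sqrt(234) = 15.297059, (8, -2)->(5, -1): sqrt(10) = 3.162278, (5, -1)->(-7, -4): sqrt(153) = 12.369317
Sum = 31.828654
Perimeter = 31.8287

31.8287


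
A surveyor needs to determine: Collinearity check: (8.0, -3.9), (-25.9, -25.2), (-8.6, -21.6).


Cross product: ((-25.9)-8)*((-21.6)-(-3.9)) - ((-25.2)-(-3.9))*((-8.6)-8)
= 246.45

No, not collinear


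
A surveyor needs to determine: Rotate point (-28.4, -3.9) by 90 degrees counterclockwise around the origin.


90° CCW: (x,y) -> (-y, x)
(-28.4,-3.9) -> (3.9, -28.4)

(3.9, -28.4)


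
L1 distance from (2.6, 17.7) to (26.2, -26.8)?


|2.6-26.2| + |17.7-(-26.8)| = 23.6 + 44.5 = 68.1

68.1


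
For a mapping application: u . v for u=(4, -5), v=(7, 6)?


u . v = u_x*v_x + u_y*v_y = 4*7 + (-5)*6
= 28 + (-30) = -2

-2


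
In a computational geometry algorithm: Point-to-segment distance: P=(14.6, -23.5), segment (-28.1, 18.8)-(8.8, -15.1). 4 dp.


Project P onto AB: t = 1 (clamped to [0,1])
Closest point on segment: (8.8, -15.1)
Distance: 10.2078

10.2078


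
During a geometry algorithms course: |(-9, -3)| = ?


|u| = sqrt((-9)^2 + (-3)^2) = sqrt(90) = 9.4868

9.4868


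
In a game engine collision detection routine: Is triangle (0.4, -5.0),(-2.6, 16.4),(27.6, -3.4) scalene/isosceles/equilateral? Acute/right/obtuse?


Side lengths squared: AB^2=466.96, BC^2=1304.08, CA^2=742.4
Sorted: [466.96, 742.4, 1304.08]
By sides: Scalene, By angles: Obtuse

Scalene, Obtuse


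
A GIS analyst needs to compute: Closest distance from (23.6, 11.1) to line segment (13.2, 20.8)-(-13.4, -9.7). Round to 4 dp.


Project P onto AB: t = 0.0117 (clamped to [0,1])
Closest point on segment: (12.888, 20.4423)
Distance: 14.2135

14.2135


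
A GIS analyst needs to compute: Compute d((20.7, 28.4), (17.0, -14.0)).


dx=-3.7, dy=-42.4
d^2 = (-3.7)^2 + (-42.4)^2 = 1811.45
d = sqrt(1811.45) = 42.5611

42.5611


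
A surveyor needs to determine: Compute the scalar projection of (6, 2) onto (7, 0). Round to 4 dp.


u.v = 42, |v| = sqrt(49) = 7
Scalar projection = u.v / |v| = 42 / sqrt(49) = 6

6


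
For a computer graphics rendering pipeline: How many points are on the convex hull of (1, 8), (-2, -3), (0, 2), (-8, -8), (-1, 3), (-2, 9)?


Convex hull vertices (CCW): (-8, -8), (-2, -3), (0, 2), (1, 8), (-2, 9)
Count = 5

5


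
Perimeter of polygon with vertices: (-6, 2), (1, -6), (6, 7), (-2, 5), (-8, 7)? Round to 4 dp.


Sides: (-6, 2)->(1, -6): sqrt(113) = 10.630146, (1, -6)->(6, 7): sqrt(194) = 13.928388, (6, 7)->(-2, 5): sqrt(68) = 8.246211, (-2, 5)->(-8, 7): sqrt(40) = 6.324555, (-8, 7)->(-6, 2): sqrt(29) = 5.385165
Sum = 44.514465
Perimeter = 44.5145

44.5145


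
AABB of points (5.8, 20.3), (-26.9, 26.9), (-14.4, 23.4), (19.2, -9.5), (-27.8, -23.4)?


x range: [-27.8, 19.2]
y range: [-23.4, 26.9]
Bounding box: (-27.8,-23.4) to (19.2,26.9)

(-27.8,-23.4) to (19.2,26.9)


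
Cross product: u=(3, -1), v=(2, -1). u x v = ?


u x v = u_x*v_y - u_y*v_x = 3*(-1) - (-1)*2
= (-3) - (-2) = -1

-1


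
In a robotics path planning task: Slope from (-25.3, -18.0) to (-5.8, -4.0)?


slope = (y2-y1)/(x2-x1) = ((-4)-(-18))/((-5.8)-(-25.3)) = 14/19.5 = 0.7179

0.7179


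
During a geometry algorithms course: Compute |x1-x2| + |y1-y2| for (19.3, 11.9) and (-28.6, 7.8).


|19.3-(-28.6)| + |11.9-7.8| = 47.9 + 4.1 = 52

52


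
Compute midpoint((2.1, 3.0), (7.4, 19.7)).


M = ((2.1+7.4)/2, (3+19.7)/2)
= (4.75, 11.35)

(4.75, 11.35)


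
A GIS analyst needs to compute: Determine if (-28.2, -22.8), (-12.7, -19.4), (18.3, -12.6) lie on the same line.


Cross product: ((-12.7)-(-28.2))*((-12.6)-(-22.8)) - ((-19.4)-(-22.8))*(18.3-(-28.2))
= 0

Yes, collinear


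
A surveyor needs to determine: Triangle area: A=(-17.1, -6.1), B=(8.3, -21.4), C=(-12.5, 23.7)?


Area = |x_A(y_B-y_C) + x_B(y_C-y_A) + x_C(y_A-y_B)|/2
= |771.21 + 247.34 + (-191.25)|/2
= 827.3/2 = 413.65

413.65


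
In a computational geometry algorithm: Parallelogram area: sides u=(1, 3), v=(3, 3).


|u x v| = |1*3 - 3*3|
= |3 - 9| = 6

6


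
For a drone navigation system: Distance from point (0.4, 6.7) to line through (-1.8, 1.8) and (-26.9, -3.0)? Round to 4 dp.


|cross product| = 112.43
|line direction| = sqrt(653.05) = 25.5548
Distance = 112.43/sqrt(653.05) = 4.3996

4.3996


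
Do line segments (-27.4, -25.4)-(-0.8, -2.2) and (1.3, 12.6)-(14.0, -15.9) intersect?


Cross products: d1=-1300.55, d2=-247.81, d3=344.96, d4=-707.78
d1*d2 < 0 and d3*d4 < 0? no

No, they don't intersect


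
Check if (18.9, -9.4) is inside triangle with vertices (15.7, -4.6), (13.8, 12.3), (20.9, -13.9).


Cross products: AB x AP = -44.96, BC x BP = -20.45, CA x CP = -4.8
All same sign? yes

Yes, inside


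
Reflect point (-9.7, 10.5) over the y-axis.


Reflection over y-axis: (x,y) -> (-x,y)
(-9.7, 10.5) -> (9.7, 10.5)

(9.7, 10.5)


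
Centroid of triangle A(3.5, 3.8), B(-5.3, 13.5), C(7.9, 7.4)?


Centroid = ((x_A+x_B+x_C)/3, (y_A+y_B+y_C)/3)
= ((3.5+(-5.3)+7.9)/3, (3.8+13.5+7.4)/3)
= (2.0333, 8.2333)

(2.0333, 8.2333)


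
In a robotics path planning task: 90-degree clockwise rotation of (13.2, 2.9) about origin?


90° CW: (x,y) -> (y, -x)
(13.2,2.9) -> (2.9, -13.2)

(2.9, -13.2)


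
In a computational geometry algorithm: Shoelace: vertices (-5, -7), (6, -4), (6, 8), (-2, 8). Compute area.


Shoelace sum: ((-5)*(-4) - 6*(-7)) + (6*8 - 6*(-4)) + (6*8 - (-2)*8) + ((-2)*(-7) - (-5)*8)
= 252
Area = |252|/2 = 126

126


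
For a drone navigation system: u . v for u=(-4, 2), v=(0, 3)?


u . v = u_x*v_x + u_y*v_y = (-4)*0 + 2*3
= 0 + 6 = 6

6


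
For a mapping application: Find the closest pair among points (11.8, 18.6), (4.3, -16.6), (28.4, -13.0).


d(P0,P1) = 35.9901, d(P0,P2) = 35.6948, d(P1,P2) = 24.3674
Closest: P1 and P2

Closest pair: (4.3, -16.6) and (28.4, -13.0), distance = 24.3674


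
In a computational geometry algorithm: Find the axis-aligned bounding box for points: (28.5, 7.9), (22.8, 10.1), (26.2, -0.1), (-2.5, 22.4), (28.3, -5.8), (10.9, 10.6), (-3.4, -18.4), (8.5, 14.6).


x range: [-3.4, 28.5]
y range: [-18.4, 22.4]
Bounding box: (-3.4,-18.4) to (28.5,22.4)

(-3.4,-18.4) to (28.5,22.4)


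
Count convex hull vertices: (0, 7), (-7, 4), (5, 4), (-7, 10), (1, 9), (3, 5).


Convex hull vertices (CCW): (-7, 4), (5, 4), (1, 9), (-7, 10)
Count = 4

4


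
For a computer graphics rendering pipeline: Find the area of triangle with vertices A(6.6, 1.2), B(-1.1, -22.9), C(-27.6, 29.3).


Area = |x_A(y_B-y_C) + x_B(y_C-y_A) + x_C(y_A-y_B)|/2
= |(-344.52) + (-30.91) + (-665.16)|/2
= 1040.59/2 = 520.295

520.295


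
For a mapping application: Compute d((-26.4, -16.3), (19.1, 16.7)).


dx=45.5, dy=33
d^2 = 45.5^2 + 33^2 = 3159.25
d = sqrt(3159.25) = 56.2072

56.2072


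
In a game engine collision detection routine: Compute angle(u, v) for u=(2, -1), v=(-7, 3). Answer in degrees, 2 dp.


u.v = -17, |u| = sqrt(5) = 2.2361, |v| = sqrt(58) = 7.6158
cos(theta) = u.v/(|u||v|) = -17/sqrt(290) = -0.998274
theta = acos(-0.998274) = 176.63 degrees

176.63 degrees


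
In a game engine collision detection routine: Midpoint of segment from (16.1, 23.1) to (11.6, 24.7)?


M = ((16.1+11.6)/2, (23.1+24.7)/2)
= (13.85, 23.9)

(13.85, 23.9)


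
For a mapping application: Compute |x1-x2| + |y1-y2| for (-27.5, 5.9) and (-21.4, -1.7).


|(-27.5)-(-21.4)| + |5.9-(-1.7)| = 6.1 + 7.6 = 13.7

13.7


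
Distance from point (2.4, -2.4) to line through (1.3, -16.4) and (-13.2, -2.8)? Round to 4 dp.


|cross product| = 217.96
|line direction| = sqrt(395.21) = 19.8799
Distance = 217.96/sqrt(395.21) = 10.9638

10.9638


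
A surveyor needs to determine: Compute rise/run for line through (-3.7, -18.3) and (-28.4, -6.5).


slope = (y2-y1)/(x2-x1) = ((-6.5)-(-18.3))/((-28.4)-(-3.7)) = 11.8/(-24.7) = -0.4777

-0.4777


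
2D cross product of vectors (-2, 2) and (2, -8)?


u x v = u_x*v_y - u_y*v_x = (-2)*(-8) - 2*2
= 16 - 4 = 12

12


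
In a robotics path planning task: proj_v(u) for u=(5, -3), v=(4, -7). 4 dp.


u.v = 41, |v| = sqrt(65) = 8.0623
Scalar projection = u.v / |v| = 41 / sqrt(65) = 5.0854

5.0854


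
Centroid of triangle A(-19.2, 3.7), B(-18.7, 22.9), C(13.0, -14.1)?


Centroid = ((x_A+x_B+x_C)/3, (y_A+y_B+y_C)/3)
= (((-19.2)+(-18.7)+13)/3, (3.7+22.9+(-14.1))/3)
= (-8.3, 4.1667)

(-8.3, 4.1667)


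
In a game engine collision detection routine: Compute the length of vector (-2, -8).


|u| = sqrt((-2)^2 + (-8)^2) = sqrt(68) = 8.2462

8.2462


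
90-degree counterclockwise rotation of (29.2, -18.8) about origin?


90° CCW: (x,y) -> (-y, x)
(29.2,-18.8) -> (18.8, 29.2)

(18.8, 29.2)


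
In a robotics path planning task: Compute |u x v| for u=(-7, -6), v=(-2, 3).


|u x v| = |(-7)*3 - (-6)*(-2)|
= |(-21) - 12| = 33

33


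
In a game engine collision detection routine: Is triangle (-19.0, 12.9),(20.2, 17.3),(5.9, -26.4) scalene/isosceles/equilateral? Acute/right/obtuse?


Side lengths squared: AB^2=1556, BC^2=2114.18, CA^2=2164.5
Sorted: [1556, 2114.18, 2164.5]
By sides: Scalene, By angles: Acute

Scalene, Acute


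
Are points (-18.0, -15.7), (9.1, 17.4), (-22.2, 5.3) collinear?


Cross product: (9.1-(-18))*(5.3-(-15.7)) - (17.4-(-15.7))*((-22.2)-(-18))
= 708.12

No, not collinear


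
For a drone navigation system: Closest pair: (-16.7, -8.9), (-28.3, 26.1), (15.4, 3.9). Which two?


d(P0,P1) = 36.8722, d(P0,P2) = 34.5579, d(P1,P2) = 49.0156
Closest: P0 and P2

Closest pair: (-16.7, -8.9) and (15.4, 3.9), distance = 34.5579


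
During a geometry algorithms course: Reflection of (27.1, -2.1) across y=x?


Reflection over y=x: (x,y) -> (y,x)
(27.1, -2.1) -> (-2.1, 27.1)

(-2.1, 27.1)


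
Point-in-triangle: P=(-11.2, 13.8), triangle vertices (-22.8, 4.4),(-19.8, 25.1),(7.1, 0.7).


Cross products: AB x AP = -211.92, BC x BP = -94.13, CA x CP = -323.98
All same sign? yes

Yes, inside


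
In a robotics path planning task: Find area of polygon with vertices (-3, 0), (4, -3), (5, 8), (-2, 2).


Shoelace sum: ((-3)*(-3) - 4*0) + (4*8 - 5*(-3)) + (5*2 - (-2)*8) + ((-2)*0 - (-3)*2)
= 88
Area = |88|/2 = 44

44


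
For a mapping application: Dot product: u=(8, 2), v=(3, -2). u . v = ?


u . v = u_x*v_x + u_y*v_y = 8*3 + 2*(-2)
= 24 + (-4) = 20

20


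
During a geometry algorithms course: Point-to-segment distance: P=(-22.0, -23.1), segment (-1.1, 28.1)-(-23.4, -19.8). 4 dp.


Project P onto AB: t = 1 (clamped to [0,1])
Closest point on segment: (-23.4, -19.8)
Distance: 3.5847

3.5847


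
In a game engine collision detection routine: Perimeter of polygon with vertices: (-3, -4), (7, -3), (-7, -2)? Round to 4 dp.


Sides: (-3, -4)->(7, -3): sqrt(101) = 10.049876, (7, -3)->(-7, -2): sqrt(197) = 14.035669, (-7, -2)->(-3, -4): sqrt(20) = 4.472136
Sum = 28.557681
Perimeter = 28.5577

28.5577


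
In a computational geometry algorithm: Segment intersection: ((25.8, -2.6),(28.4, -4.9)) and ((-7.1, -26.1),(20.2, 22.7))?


Cross products: d1=-963.97, d2=-1153.64, d3=-136.77, d4=52.9
d1*d2 < 0 and d3*d4 < 0? no

No, they don't intersect


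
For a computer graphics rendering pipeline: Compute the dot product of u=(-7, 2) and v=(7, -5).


u . v = u_x*v_x + u_y*v_y = (-7)*7 + 2*(-5)
= (-49) + (-10) = -59

-59


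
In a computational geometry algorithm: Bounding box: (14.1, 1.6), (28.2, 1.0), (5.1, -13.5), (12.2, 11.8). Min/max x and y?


x range: [5.1, 28.2]
y range: [-13.5, 11.8]
Bounding box: (5.1,-13.5) to (28.2,11.8)

(5.1,-13.5) to (28.2,11.8)


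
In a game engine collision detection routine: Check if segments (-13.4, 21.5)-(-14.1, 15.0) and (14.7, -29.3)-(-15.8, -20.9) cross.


Cross products: d1=-1313.36, d2=-1109.23, d3=218.21, d4=14.08
d1*d2 < 0 and d3*d4 < 0? no

No, they don't intersect


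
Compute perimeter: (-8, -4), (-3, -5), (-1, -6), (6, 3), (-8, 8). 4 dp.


Sides: (-8, -4)->(-3, -5): sqrt(26) = 5.09902, (-3, -5)->(-1, -6): sqrt(5) = 2.236068, (-1, -6)->(6, 3): sqrt(130) = 11.401754, (6, 3)->(-8, 8): sqrt(221) = 14.866069, (-8, 8)->(-8, -4): sqrt(144) = 12
Sum = 45.602911
Perimeter = 45.6029

45.6029


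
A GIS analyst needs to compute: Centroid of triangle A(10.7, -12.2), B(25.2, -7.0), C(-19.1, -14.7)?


Centroid = ((x_A+x_B+x_C)/3, (y_A+y_B+y_C)/3)
= ((10.7+25.2+(-19.1))/3, ((-12.2)+(-7)+(-14.7))/3)
= (5.6, -11.3)

(5.6, -11.3)


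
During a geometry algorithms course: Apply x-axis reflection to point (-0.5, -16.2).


Reflection over x-axis: (x,y) -> (x,-y)
(-0.5, -16.2) -> (-0.5, 16.2)

(-0.5, 16.2)


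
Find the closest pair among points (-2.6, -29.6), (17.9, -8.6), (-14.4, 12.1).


d(P0,P1) = 29.3471, d(P0,P2) = 43.3374, d(P1,P2) = 38.3638
Closest: P0 and P1

Closest pair: (-2.6, -29.6) and (17.9, -8.6), distance = 29.3471


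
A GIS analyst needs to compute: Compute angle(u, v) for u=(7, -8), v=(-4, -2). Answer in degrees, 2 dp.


u.v = -12, |u| = sqrt(113) = 10.6301, |v| = sqrt(20) = 4.4721
cos(theta) = u.v/(|u||v|) = -12/sqrt(2260) = -0.252422
theta = acos(-0.252422) = 104.62 degrees

104.62 degrees


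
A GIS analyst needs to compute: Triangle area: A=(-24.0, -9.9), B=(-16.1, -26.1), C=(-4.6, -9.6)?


Area = |x_A(y_B-y_C) + x_B(y_C-y_A) + x_C(y_A-y_B)|/2
= |396 + (-4.83) + (-74.52)|/2
= 316.65/2 = 158.325

158.325


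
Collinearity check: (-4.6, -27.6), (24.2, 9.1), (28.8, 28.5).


Cross product: (24.2-(-4.6))*(28.5-(-27.6)) - (9.1-(-27.6))*(28.8-(-4.6))
= 389.9

No, not collinear


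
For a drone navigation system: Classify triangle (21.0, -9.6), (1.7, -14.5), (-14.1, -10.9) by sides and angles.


Side lengths squared: AB^2=396.5, BC^2=262.6, CA^2=1233.7
Sorted: [262.6, 396.5, 1233.7]
By sides: Scalene, By angles: Obtuse

Scalene, Obtuse


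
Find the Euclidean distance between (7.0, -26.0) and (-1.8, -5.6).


dx=-8.8, dy=20.4
d^2 = (-8.8)^2 + 20.4^2 = 493.6
d = sqrt(493.6) = 22.2171

22.2171


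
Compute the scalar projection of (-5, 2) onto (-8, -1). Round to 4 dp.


u.v = 38, |v| = sqrt(65) = 8.0623
Scalar projection = u.v / |v| = 38 / sqrt(65) = 4.7133

4.7133


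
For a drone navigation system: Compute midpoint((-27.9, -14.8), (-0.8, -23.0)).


M = (((-27.9)+(-0.8))/2, ((-14.8)+(-23))/2)
= (-14.35, -18.9)

(-14.35, -18.9)


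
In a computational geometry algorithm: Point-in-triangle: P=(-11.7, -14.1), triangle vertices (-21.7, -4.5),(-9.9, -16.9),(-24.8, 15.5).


Cross products: AB x AP = 10.72, BC x BP = 16.6, CA x CP = 170.24
All same sign? yes

Yes, inside


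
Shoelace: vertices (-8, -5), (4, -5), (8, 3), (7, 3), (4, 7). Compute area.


Shoelace sum: ((-8)*(-5) - 4*(-5)) + (4*3 - 8*(-5)) + (8*3 - 7*3) + (7*7 - 4*3) + (4*(-5) - (-8)*7)
= 188
Area = |188|/2 = 94

94


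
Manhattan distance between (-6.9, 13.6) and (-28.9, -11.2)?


|(-6.9)-(-28.9)| + |13.6-(-11.2)| = 22 + 24.8 = 46.8

46.8


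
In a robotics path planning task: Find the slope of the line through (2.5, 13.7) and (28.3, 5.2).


slope = (y2-y1)/(x2-x1) = (5.2-13.7)/(28.3-2.5) = (-8.5)/25.8 = -0.3295

-0.3295


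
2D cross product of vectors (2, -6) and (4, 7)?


u x v = u_x*v_y - u_y*v_x = 2*7 - (-6)*4
= 14 - (-24) = 38

38


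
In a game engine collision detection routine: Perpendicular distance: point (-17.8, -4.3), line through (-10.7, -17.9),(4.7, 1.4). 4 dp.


|cross product| = 346.47
|line direction| = sqrt(609.65) = 24.6911
Distance = 346.47/sqrt(609.65) = 14.0322

14.0322


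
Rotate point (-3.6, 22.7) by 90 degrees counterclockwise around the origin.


90° CCW: (x,y) -> (-y, x)
(-3.6,22.7) -> (-22.7, -3.6)

(-22.7, -3.6)


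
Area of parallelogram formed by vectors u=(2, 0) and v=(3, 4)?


|u x v| = |2*4 - 0*3|
= |8 - 0| = 8

8


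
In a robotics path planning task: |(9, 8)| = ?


|u| = sqrt(9^2 + 8^2) = sqrt(145) = 12.0416

12.0416


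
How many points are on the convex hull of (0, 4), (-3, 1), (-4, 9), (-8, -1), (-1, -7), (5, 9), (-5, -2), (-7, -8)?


Convex hull vertices (CCW): (-8, -1), (-7, -8), (-1, -7), (5, 9), (-4, 9)
Count = 5

5


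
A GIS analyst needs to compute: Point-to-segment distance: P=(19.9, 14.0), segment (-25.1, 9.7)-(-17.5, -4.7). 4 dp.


Project P onto AB: t = 1 (clamped to [0,1])
Closest point on segment: (-17.5, -4.7)
Distance: 41.8145

41.8145


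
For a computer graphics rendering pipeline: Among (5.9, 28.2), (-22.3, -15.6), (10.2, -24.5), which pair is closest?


d(P0,P1) = 52.093, d(P0,P2) = 52.8751, d(P1,P2) = 33.6966
Closest: P1 and P2

Closest pair: (-22.3, -15.6) and (10.2, -24.5), distance = 33.6966


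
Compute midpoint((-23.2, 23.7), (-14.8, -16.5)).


M = (((-23.2)+(-14.8))/2, (23.7+(-16.5))/2)
= (-19, 3.6)

(-19, 3.6)


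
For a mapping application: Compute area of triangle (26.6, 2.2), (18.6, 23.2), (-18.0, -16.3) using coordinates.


Area = |x_A(y_B-y_C) + x_B(y_C-y_A) + x_C(y_A-y_B)|/2
= |1050.7 + (-344.1) + 378|/2
= 1084.6/2 = 542.3

542.3


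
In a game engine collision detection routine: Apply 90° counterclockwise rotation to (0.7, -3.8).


90° CCW: (x,y) -> (-y, x)
(0.7,-3.8) -> (3.8, 0.7)

(3.8, 0.7)


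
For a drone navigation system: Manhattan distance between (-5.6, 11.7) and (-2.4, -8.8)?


|(-5.6)-(-2.4)| + |11.7-(-8.8)| = 3.2 + 20.5 = 23.7

23.7


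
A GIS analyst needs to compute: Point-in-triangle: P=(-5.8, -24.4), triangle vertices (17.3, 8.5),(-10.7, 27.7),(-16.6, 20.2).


Cross products: AB x AP = 1364.72, BC x BP = 344.14, CA x CP = -1385.58
All same sign? no

No, outside


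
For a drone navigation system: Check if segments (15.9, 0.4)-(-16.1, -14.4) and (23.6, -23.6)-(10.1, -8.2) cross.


Cross products: d1=-205.42, d2=487.18, d3=881.96, d4=189.36
d1*d2 < 0 and d3*d4 < 0? no

No, they don't intersect


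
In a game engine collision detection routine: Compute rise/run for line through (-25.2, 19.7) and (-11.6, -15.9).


slope = (y2-y1)/(x2-x1) = ((-15.9)-19.7)/((-11.6)-(-25.2)) = (-35.6)/13.6 = -2.6176

-2.6176


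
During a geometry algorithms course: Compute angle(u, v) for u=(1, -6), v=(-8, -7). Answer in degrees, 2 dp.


u.v = 34, |u| = sqrt(37) = 6.0828, |v| = sqrt(113) = 10.6301
cos(theta) = u.v/(|u||v|) = 34/sqrt(4181) = 0.525822
theta = acos(0.525822) = 58.28 degrees

58.28 degrees


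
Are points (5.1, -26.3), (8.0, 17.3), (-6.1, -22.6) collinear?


Cross product: (8-5.1)*((-22.6)-(-26.3)) - (17.3-(-26.3))*((-6.1)-5.1)
= 499.05

No, not collinear


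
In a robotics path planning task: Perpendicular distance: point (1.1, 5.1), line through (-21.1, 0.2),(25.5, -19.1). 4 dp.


|cross product| = 656.8
|line direction| = sqrt(2544.05) = 50.4386
Distance = 656.8/sqrt(2544.05) = 13.0218

13.0218


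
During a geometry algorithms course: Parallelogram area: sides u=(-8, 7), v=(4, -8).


|u x v| = |(-8)*(-8) - 7*4|
= |64 - 28| = 36

36


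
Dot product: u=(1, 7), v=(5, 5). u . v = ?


u . v = u_x*v_x + u_y*v_y = 1*5 + 7*5
= 5 + 35 = 40

40


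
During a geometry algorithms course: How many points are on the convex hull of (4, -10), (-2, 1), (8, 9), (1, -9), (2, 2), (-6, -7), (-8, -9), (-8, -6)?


Convex hull vertices (CCW): (-8, -9), (4, -10), (8, 9), (-2, 1), (-8, -6)
Count = 5

5


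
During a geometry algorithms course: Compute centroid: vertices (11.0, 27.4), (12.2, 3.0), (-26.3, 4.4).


Centroid = ((x_A+x_B+x_C)/3, (y_A+y_B+y_C)/3)
= ((11+12.2+(-26.3))/3, (27.4+3+4.4)/3)
= (-1.0333, 11.6)

(-1.0333, 11.6)


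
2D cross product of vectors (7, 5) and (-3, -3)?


u x v = u_x*v_y - u_y*v_x = 7*(-3) - 5*(-3)
= (-21) - (-15) = -6

-6


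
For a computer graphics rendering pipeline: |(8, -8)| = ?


|u| = sqrt(8^2 + (-8)^2) = sqrt(128) = 11.3137

11.3137


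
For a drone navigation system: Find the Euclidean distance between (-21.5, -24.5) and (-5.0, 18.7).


dx=16.5, dy=43.2
d^2 = 16.5^2 + 43.2^2 = 2138.49
d = sqrt(2138.49) = 46.2438

46.2438


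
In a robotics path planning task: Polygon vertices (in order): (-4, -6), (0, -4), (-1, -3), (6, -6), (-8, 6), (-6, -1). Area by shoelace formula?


Shoelace sum: ((-4)*(-4) - 0*(-6)) + (0*(-3) - (-1)*(-4)) + ((-1)*(-6) - 6*(-3)) + (6*6 - (-8)*(-6)) + ((-8)*(-1) - (-6)*6) + ((-6)*(-6) - (-4)*(-1))
= 100
Area = |100|/2 = 50

50


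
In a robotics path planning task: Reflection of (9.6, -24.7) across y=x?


Reflection over y=x: (x,y) -> (y,x)
(9.6, -24.7) -> (-24.7, 9.6)

(-24.7, 9.6)


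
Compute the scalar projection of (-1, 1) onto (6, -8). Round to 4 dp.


u.v = -14, |v| = sqrt(100) = 10
Scalar projection = u.v / |v| = -14 / sqrt(100) = -1.4

-1.4


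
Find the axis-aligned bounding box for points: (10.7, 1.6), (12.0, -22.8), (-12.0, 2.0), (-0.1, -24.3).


x range: [-12, 12]
y range: [-24.3, 2]
Bounding box: (-12,-24.3) to (12,2)

(-12,-24.3) to (12,2)


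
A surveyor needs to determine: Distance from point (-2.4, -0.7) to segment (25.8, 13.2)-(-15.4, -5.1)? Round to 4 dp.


Project P onto AB: t = 0.6968 (clamped to [0,1])
Closest point on segment: (-2.9098, 0.4478)
Distance: 1.256

1.256


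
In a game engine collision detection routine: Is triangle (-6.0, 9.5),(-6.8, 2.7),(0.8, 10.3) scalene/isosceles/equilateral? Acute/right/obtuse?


Side lengths squared: AB^2=46.88, BC^2=115.52, CA^2=46.88
Sorted: [46.88, 46.88, 115.52]
By sides: Isosceles, By angles: Obtuse

Isosceles, Obtuse


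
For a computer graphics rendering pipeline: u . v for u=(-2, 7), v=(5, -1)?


u . v = u_x*v_x + u_y*v_y = (-2)*5 + 7*(-1)
= (-10) + (-7) = -17

-17


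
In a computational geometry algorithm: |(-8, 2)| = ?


|u| = sqrt((-8)^2 + 2^2) = sqrt(68) = 8.2462

8.2462


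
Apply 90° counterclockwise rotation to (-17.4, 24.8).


90° CCW: (x,y) -> (-y, x)
(-17.4,24.8) -> (-24.8, -17.4)

(-24.8, -17.4)


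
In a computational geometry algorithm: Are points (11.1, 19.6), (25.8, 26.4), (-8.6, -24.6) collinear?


Cross product: (25.8-11.1)*((-24.6)-19.6) - (26.4-19.6)*((-8.6)-11.1)
= -515.78

No, not collinear


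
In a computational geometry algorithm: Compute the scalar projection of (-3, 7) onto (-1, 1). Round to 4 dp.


u.v = 10, |v| = sqrt(2) = 1.4142
Scalar projection = u.v / |v| = 10 / sqrt(2) = 7.0711

7.0711


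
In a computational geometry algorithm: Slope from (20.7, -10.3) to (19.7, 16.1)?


slope = (y2-y1)/(x2-x1) = (16.1-(-10.3))/(19.7-20.7) = 26.4/(-1) = -26.4

-26.4


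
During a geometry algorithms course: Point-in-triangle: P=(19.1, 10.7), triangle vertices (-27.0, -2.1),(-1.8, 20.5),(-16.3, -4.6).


Cross products: AB x AP = -719.3, BC x BP = 666.69, CA x CP = -252.21
All same sign? no

No, outside


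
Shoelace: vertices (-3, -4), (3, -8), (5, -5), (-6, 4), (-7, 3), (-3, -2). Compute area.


Shoelace sum: ((-3)*(-8) - 3*(-4)) + (3*(-5) - 5*(-8)) + (5*4 - (-6)*(-5)) + ((-6)*3 - (-7)*4) + ((-7)*(-2) - (-3)*3) + ((-3)*(-4) - (-3)*(-2))
= 90
Area = |90|/2 = 45

45


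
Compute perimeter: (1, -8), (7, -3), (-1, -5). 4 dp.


Sides: (1, -8)->(7, -3): sqrt(61) = 7.81025, (7, -3)->(-1, -5): sqrt(68) = 8.246211, (-1, -5)->(1, -8): sqrt(13) = 3.605551
Sum = 19.662012
Perimeter = 19.662

19.662


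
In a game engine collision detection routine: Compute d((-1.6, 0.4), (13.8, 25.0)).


dx=15.4, dy=24.6
d^2 = 15.4^2 + 24.6^2 = 842.32
d = sqrt(842.32) = 29.0227

29.0227


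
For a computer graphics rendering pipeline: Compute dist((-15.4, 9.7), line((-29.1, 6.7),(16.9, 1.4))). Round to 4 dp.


|cross product| = 210.61
|line direction| = sqrt(2144.09) = 46.3043
Distance = 210.61/sqrt(2144.09) = 4.5484

4.5484


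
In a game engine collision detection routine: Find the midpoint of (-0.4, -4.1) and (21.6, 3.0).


M = (((-0.4)+21.6)/2, ((-4.1)+3)/2)
= (10.6, -0.55)

(10.6, -0.55)


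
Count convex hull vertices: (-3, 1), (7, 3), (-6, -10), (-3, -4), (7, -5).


Convex hull vertices (CCW): (-6, -10), (7, -5), (7, 3), (-3, 1)
Count = 4

4


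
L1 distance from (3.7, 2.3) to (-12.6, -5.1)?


|3.7-(-12.6)| + |2.3-(-5.1)| = 16.3 + 7.4 = 23.7

23.7


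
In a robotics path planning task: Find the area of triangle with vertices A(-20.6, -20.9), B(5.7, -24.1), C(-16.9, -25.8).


Area = |x_A(y_B-y_C) + x_B(y_C-y_A) + x_C(y_A-y_B)|/2
= |(-35.02) + (-27.93) + (-54.08)|/2
= 117.03/2 = 58.515

58.515


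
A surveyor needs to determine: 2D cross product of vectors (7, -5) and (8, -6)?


u x v = u_x*v_y - u_y*v_x = 7*(-6) - (-5)*8
= (-42) - (-40) = -2

-2


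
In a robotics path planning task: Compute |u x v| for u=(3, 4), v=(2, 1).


|u x v| = |3*1 - 4*2|
= |3 - 8| = 5

5


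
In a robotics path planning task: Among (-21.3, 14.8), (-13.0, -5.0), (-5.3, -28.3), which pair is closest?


d(P0,P1) = 21.4693, d(P0,P2) = 45.974, d(P1,P2) = 24.5394
Closest: P0 and P1

Closest pair: (-21.3, 14.8) and (-13.0, -5.0), distance = 21.4693


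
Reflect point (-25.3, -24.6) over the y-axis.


Reflection over y-axis: (x,y) -> (-x,y)
(-25.3, -24.6) -> (25.3, -24.6)

(25.3, -24.6)


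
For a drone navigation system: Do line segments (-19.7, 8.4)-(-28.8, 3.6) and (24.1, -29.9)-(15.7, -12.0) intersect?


Cross products: d1=462.3, d2=665.51, d3=558.77, d4=355.56
d1*d2 < 0 and d3*d4 < 0? no

No, they don't intersect


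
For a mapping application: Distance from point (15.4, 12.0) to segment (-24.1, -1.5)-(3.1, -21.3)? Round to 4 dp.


Project P onto AB: t = 0.7131 (clamped to [0,1])
Closest point on segment: (-4.7047, -15.6186)
Distance: 34.1612

34.1612


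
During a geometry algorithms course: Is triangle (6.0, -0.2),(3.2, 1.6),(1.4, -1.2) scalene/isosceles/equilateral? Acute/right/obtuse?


Side lengths squared: AB^2=11.08, BC^2=11.08, CA^2=22.16
Sorted: [11.08, 11.08, 22.16]
By sides: Isosceles, By angles: Right

Isosceles, Right


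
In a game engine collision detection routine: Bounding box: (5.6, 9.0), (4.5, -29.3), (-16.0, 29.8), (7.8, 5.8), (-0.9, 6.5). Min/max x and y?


x range: [-16, 7.8]
y range: [-29.3, 29.8]
Bounding box: (-16,-29.3) to (7.8,29.8)

(-16,-29.3) to (7.8,29.8)


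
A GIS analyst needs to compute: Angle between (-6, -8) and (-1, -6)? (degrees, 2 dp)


u.v = 54, |u| = sqrt(100) = 10, |v| = sqrt(37) = 6.0828
cos(theta) = u.v/(|u||v|) = 54/sqrt(3700) = 0.887755
theta = acos(0.887755) = 27.41 degrees

27.41 degrees
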